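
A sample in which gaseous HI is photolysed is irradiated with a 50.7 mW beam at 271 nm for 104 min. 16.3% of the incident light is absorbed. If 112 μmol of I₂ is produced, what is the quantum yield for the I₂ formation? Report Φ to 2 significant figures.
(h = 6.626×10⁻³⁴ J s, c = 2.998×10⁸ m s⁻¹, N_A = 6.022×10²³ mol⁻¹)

Product: 112 μmol = 1.12×10⁻⁴ mol.
Photon energy at 271 nm: hc/λ = (6.626×10⁻³⁴)(2.998×10⁸)/(271×10⁻⁹) = 7.330×10⁻¹⁹ J.
Energy delivered: (50.7 mW)(6240 s) = 316.4 J.
Photons incident: 316.4 / 7.330×10⁻¹⁹ = 4.317×10²⁰, i.e. 4.317×10²⁰/6.022×10²³ = 7.169×10⁻⁴ mol.
Photons absorbed: 0.163 × 7.169×10⁻⁴ = 1.169×10⁻⁴ mol.
Φ = 1.12×10⁻⁴ mol / 1.169×10⁻⁴ mol photons = 0.96.

Φ = 0.96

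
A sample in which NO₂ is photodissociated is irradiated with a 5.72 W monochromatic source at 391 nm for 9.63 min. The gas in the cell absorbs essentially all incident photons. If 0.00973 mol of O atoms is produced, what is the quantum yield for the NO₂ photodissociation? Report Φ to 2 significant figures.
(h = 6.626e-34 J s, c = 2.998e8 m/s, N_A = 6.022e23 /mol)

Φ = 0.90

Photon energy at 391 nm: hc/λ = (6.626e-34)(2.998e8)/(391e-9) = 5.080e-19 J.
Energy delivered: (5.72 W)(577.8 s) = 3305 J.
Photons incident: 3305 / 5.080e-19 = 6.506e21, i.e. 6.506e21/6.022e23 = 0.01080 mol.
Φ = 0.00973 mol / 0.01080 mol photons = 0.90.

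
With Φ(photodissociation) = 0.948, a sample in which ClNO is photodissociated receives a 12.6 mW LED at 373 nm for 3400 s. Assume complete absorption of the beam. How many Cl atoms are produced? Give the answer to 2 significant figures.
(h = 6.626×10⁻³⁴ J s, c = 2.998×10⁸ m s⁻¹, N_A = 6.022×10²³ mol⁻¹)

Photon energy at 373 nm: hc/λ = (6.626×10⁻³⁴)(2.998×10⁸)/(373×10⁻⁹) = 5.326×10⁻¹⁹ J.
Energy delivered: (12.6 mW)(3400 s) = 42.84 J.
Photons incident: 42.84 / 5.326×10⁻¹⁹ = 8.044×10¹⁹, i.e. 8.044×10¹⁹/6.022×10²³ = 1.336×10⁻⁴ mol.
Product: Φ × n_abs = 0.948 × 1.336×10⁻⁴ = 1.267×10⁻⁴ mol.
As a count: 1.267×10⁻⁴ × 6.022×10²³ = 7.6×10¹⁹.

7.6×10¹⁹ atoms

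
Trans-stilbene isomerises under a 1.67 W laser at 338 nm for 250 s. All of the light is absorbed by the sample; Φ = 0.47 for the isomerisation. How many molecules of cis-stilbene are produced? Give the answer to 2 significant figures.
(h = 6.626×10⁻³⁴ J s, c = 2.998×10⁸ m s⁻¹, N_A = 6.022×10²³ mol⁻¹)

3.3×10²⁰ molecules

Photon energy at 338 nm: hc/λ = (6.626×10⁻³⁴)(2.998×10⁸)/(338×10⁻⁹) = 5.877×10⁻¹⁹ J.
Energy delivered: (1.67 W)(250 s) = 417.5 J.
Photons incident: 417.5 / 5.877×10⁻¹⁹ = 7.104×10²⁰, i.e. 7.104×10²⁰/6.022×10²³ = 0.001180 mol.
Product: Φ × n_abs = 0.47 × 0.001180 = 5.546×10⁻⁴ mol.
As a count: 5.546×10⁻⁴ × 6.022×10²³ = 3.3×10²⁰.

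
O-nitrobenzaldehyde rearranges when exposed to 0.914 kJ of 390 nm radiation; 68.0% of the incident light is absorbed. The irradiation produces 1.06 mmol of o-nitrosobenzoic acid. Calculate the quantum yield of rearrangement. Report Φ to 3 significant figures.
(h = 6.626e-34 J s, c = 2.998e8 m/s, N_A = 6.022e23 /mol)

Φ = 0.523

Product: 1.06 mmol = 0.00106 mol.
Photon energy at 390 nm: hc/λ = (6.626e-34)(2.998e8)/(390e-9) = 5.094e-19 J.
Incident energy: 0.914 kJ = 914 J.
Photons incident: 914 / 5.094e-19 = 1.794e21, i.e. 1.794e21/6.022e23 = 0.002979 mol.
Photons absorbed: 0.680 × 0.002979 = 0.002026 mol.
Φ = 0.00106 mol / 0.002026 mol photons = 0.523.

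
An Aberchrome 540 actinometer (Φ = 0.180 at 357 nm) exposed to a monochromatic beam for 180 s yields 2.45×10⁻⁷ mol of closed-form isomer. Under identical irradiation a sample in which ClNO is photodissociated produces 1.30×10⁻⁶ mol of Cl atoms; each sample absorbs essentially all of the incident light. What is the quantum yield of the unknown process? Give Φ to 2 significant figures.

Photons absorbed by the actinometer: 2.45×10⁻⁷ / 0.180 = 1.361×10⁻⁶ mol.
Φ(unknown) = 1.30×10⁻⁶ / 1.361×10⁻⁶ = 0.96.

Φ = 0.96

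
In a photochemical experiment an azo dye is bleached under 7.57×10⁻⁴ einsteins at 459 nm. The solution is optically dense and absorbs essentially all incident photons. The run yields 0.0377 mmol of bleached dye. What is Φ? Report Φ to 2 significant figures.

Product: 0.0377 mmol = 3.77×10⁻⁵ mol.
Φ = 3.77×10⁻⁵ mol / 7.57×10⁻⁴ mol photons = 0.050.

Φ = 0.050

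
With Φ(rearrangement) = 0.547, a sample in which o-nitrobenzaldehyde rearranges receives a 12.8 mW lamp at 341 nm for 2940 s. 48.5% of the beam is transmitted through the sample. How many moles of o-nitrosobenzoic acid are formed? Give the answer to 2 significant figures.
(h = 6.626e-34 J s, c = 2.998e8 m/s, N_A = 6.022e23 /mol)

3.0e-5 mol

Photon energy at 341 nm: hc/λ = (6.626e-34)(2.998e8)/(341e-9) = 5.825e-19 J.
Energy delivered: (12.8 mW)(2940 s) = 37.63 J.
Photons incident: 37.63 / 5.825e-19 = 6.460e19, i.e. 6.460e19/6.022e23 = 1.073e-4 mol.
Fraction absorbed: 1 − 48.5/100 = 0.5150.
Photons absorbed: 0.5150 × 1.073e-4 = 5.526e-5 mol.
Product: Φ × n_abs = 0.547 × 5.526e-5 = 3.023e-5 mol.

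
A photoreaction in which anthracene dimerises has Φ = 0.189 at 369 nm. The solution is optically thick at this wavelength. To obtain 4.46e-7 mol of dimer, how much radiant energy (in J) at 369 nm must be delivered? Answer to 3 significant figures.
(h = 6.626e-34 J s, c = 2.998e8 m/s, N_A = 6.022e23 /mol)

0.765 J

Photons that must be absorbed: 4.46e-7 / 0.189 = 2.360e-6 mol.
Photon energy: hc/λ = 5.383e-19 J; per mole, 3.242e5 J mol⁻¹.
Energy required: 2.360e-6 × 3.242e5 = 0.765 J.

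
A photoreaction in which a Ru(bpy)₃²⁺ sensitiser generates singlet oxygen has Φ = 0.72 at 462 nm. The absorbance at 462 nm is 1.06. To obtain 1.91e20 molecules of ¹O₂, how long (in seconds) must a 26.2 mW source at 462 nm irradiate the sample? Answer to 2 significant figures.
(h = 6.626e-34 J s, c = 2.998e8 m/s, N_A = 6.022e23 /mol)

Product: 1.91e20 / 6.022e23 = 3.172e-4 mol.
Photons that must be absorbed: 3.172e-4 / 0.72 = 4.406e-4 mol.
Fraction absorbed: 1 − 10^(−1.06) = 0.9129.
Incident photons needed: 4.406e-4 / 0.9129 = 4.826e-4 mol.
Photon energy: hc/λ = 4.300e-19 J; per mole, 2.589e5 J mol⁻¹.
Energy required: 4.826e-4 × 2.589e5 = 124.9 J.
Time: 124.9 J / 0.0262 W = 4800 s.

t ≈ 4800 s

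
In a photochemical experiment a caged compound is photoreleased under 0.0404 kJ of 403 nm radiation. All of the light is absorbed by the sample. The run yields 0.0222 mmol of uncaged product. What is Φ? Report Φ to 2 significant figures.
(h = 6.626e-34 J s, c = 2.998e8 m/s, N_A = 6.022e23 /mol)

Product: 0.0222 mmol = 2.22e-5 mol.
Photon energy at 403 nm: hc/λ = (6.626e-34)(2.998e8)/(403e-9) = 4.929e-19 J.
Incident energy: 0.0404 kJ = 40.4 J.
Photons incident: 40.4 / 4.929e-19 = 8.196e19, i.e. 8.196e19/6.022e23 = 1.361e-4 mol.
Φ = 2.22e-5 mol / 1.361e-4 mol photons = 0.16.

Φ = 0.16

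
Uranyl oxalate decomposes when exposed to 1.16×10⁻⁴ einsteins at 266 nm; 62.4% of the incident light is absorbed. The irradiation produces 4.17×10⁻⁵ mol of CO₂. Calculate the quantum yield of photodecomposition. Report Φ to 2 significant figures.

Φ = 0.58

Photons absorbed: 0.624 × 1.16×10⁻⁴ = 7.238×10⁻⁵ mol.
Φ = 4.17×10⁻⁵ mol / 7.238×10⁻⁵ mol photons = 0.58.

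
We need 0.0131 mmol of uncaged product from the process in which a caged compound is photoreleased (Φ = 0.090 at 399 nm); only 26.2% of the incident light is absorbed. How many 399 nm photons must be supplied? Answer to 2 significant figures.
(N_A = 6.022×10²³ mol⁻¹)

3.3×10²⁰ photons

Product: 0.0131 mmol = 1.31×10⁻⁵ mol.
Photons that must be absorbed: 1.31×10⁻⁵ / 0.090 = 1.456×10⁻⁴ mol.
Incident photons needed: 1.456×10⁻⁴ / 0.262 = 5.557×10⁻⁴ mol.
Photon count: 5.557×10⁻⁴ × 6.022×10²³ = 3.3×10²⁰.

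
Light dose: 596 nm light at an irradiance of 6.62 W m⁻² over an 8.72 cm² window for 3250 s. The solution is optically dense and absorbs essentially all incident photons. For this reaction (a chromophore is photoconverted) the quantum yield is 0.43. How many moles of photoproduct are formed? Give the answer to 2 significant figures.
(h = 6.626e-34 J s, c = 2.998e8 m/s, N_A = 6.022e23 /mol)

Photon energy at 596 nm: hc/λ = (6.626e-34)(2.998e8)/(596e-9) = 3.333e-19 J.
Energy delivered: (6.62 W m⁻²)(8.72e-4 m²)(3250 s) = 18.76 J.
Photons incident: 18.76 / 3.333e-19 = 5.629e19, i.e. 5.629e19/6.022e23 = 9.347e-5 mol.
Product: Φ × n_abs = 0.43 × 9.347e-5 = 4.019e-5 mol.

4.0e-5 mol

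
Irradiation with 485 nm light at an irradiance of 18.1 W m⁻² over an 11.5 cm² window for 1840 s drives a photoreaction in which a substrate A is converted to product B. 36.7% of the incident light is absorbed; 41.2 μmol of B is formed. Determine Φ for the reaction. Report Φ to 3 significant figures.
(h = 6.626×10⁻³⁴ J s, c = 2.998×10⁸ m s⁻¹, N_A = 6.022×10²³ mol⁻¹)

Product: 41.2 μmol = 4.12×10⁻⁵ mol.
Photon energy at 485 nm: hc/λ = (6.626×10⁻³⁴)(2.998×10⁸)/(485×10⁻⁹) = 4.096×10⁻¹⁹ J.
Energy delivered: (18.1 W m⁻²)(11.5×10⁻⁴ m²)(1840 s) = 38.30 J.
Photons incident: 38.30 / 4.096×10⁻¹⁹ = 9.351×10¹⁹, i.e. 9.351×10¹⁹/6.022×10²³ = 1.553×10⁻⁴ mol.
Photons absorbed: 0.367 × 1.553×10⁻⁴ = 5.700×10⁻⁵ mol.
Φ = 4.12×10⁻⁵ mol / 5.700×10⁻⁵ mol photons = 0.723.

Φ = 0.723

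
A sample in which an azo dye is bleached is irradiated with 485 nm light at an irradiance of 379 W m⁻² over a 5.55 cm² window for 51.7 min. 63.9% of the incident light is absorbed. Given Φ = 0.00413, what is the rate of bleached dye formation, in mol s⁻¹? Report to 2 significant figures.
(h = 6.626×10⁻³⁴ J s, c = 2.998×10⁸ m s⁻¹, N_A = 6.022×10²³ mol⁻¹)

Photon energy at 485 nm: hc/λ = (6.626×10⁻³⁴)(2.998×10⁸)/(485×10⁻⁹) = 4.096×10⁻¹⁹ J.
Energy delivered: (379 W m⁻²)(5.55×10⁻⁴ m²)(3102 s) = 652.5 J.
Photons incident: 652.5 / 4.096×10⁻¹⁹ = 1.593×10²¹, i.e. 1.593×10²¹/6.022×10²³ = 0.002645 mol.
Photons absorbed: 0.639 × 0.002645 = 0.001690 mol.
Product formed: 0.00413 × 0.001690 = 6.980×10⁻⁶ mol.
Rate: 6.980×10⁻⁶ / 3102 s = 2.3×10⁻⁹ mol s⁻¹.

2.3×10⁻⁹ mol s⁻¹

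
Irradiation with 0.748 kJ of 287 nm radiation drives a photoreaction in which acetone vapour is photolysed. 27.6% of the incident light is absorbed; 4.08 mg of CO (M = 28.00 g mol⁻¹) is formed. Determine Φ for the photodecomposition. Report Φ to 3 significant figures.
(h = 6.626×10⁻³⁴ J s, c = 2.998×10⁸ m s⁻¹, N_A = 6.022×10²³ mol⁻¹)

Product: 4.08 mg / 28.00 g mol⁻¹ = 1.457×10⁻⁴ mol.
Photon energy at 287 nm: hc/λ = (6.626×10⁻³⁴)(2.998×10⁸)/(287×10⁻⁹) = 6.922×10⁻¹⁹ J.
Incident energy: 0.748 kJ = 748 J.
Photons incident: 748 / 6.922×10⁻¹⁹ = 1.081×10²¹, i.e. 1.081×10²¹/6.022×10²³ = 0.001795 mol.
Photons absorbed: 0.276 × 0.001795 = 4.954×10⁻⁴ mol.
Φ = 1.457×10⁻⁴ mol / 4.954×10⁻⁴ mol photons = 0.294.

Φ = 0.294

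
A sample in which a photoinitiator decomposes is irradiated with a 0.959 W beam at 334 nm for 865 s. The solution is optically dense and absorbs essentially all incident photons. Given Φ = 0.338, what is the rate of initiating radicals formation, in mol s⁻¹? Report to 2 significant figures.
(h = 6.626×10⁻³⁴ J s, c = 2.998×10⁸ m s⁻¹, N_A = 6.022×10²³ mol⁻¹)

Photon energy at 334 nm: hc/λ = (6.626×10⁻³⁴)(2.998×10⁸)/(334×10⁻⁹) = 5.948×10⁻¹⁹ J.
Energy delivered: (0.959 W)(865 s) = 829.5 J.
Photons incident: 829.5 / 5.948×10⁻¹⁹ = 1.395×10²¹, i.e. 1.395×10²¹/6.022×10²³ = 0.002317 mol.
Product formed: 0.338 × 0.002317 = 7.831×10⁻⁴ mol.
Rate: 7.831×10⁻⁴ / 865 s = 9.1×10⁻⁷ mol s⁻¹.

9.1×10⁻⁷ mol s⁻¹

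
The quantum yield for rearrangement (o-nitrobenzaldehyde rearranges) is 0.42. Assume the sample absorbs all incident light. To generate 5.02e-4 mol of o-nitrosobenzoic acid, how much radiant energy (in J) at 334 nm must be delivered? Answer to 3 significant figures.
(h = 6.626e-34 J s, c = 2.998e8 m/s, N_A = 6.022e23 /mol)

428 J

Photons that must be absorbed: 5.02e-4 / 0.42 = 0.001195 mol.
Photon energy: hc/λ = 5.948e-19 J; per mole, 3.582e5 J mol⁻¹.
Energy required: 0.001195 × 3.582e5 = 428 J.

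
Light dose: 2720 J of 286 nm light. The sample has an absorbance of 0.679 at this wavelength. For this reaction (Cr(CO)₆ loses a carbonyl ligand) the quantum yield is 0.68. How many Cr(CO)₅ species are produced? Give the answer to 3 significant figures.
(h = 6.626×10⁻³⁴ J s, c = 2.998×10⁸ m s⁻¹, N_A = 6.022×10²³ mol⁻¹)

Photon energy at 286 nm: hc/λ = (6.626×10⁻³⁴)(2.998×10⁸)/(286×10⁻⁹) = 6.946×10⁻¹⁹ J.
Photons incident: 2720 / 6.946×10⁻¹⁹ = 3.916×10²¹, i.e. 3.916×10²¹/6.022×10²³ = 0.006503 mol.
Fraction absorbed: 1 − 10^(−0.679) = 0.7906.
Photons absorbed: 0.7906 × 0.006503 = 0.005141 mol.
Product: Φ × n_abs = 0.68 × 0.005141 = 0.003496 mol.
As a count: 0.003496 × 6.022×10²³ = 2.11×10²¹.

2.11×10²¹ species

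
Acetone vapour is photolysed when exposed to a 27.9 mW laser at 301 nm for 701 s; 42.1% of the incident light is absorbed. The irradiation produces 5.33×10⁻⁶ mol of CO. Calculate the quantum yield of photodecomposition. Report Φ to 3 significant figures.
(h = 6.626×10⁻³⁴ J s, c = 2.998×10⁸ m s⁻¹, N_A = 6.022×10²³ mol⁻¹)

Photon energy at 301 nm: hc/λ = (6.626×10⁻³⁴)(2.998×10⁸)/(301×10⁻⁹) = 6.600×10⁻¹⁹ J.
Energy delivered: (27.9 mW)(701 s) = 19.56 J.
Photons incident: 19.56 / 6.600×10⁻¹⁹ = 2.964×10¹⁹, i.e. 2.964×10¹⁹/6.022×10²³ = 4.922×10⁻⁵ mol.
Photons absorbed: 0.421 × 4.922×10⁻⁵ = 2.072×10⁻⁵ mol.
Φ = 5.33×10⁻⁶ mol / 2.072×10⁻⁵ mol photons = 0.257.

Φ = 0.257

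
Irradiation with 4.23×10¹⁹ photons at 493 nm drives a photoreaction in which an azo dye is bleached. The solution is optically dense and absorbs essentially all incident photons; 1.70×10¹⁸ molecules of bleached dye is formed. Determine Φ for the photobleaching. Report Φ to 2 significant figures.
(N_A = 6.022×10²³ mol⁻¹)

Product: 1.70×10¹⁸ / 6.022×10²³ = 2.823×10⁻⁶ mol.
Moles of photons: 4.23×10¹⁹ / 6.022×10²³ = 7.024×10⁻⁵ mol.
Φ = 2.823×10⁻⁶ mol / 7.024×10⁻⁵ mol photons = 0.040.

Φ = 0.040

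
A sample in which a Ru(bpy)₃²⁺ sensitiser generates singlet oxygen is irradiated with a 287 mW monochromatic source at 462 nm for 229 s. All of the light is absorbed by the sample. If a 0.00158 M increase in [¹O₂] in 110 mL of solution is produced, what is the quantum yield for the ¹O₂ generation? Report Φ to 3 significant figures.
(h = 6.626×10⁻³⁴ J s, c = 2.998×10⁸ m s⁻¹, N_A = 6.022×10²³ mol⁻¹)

Φ = 0.685

Product: (0.00158 M)(0.11 L) = 1.738×10⁻⁴ mol.
Photon energy at 462 nm: hc/λ = (6.626×10⁻³⁴)(2.998×10⁸)/(462×10⁻⁹) = 4.300×10⁻¹⁹ J.
Energy delivered: (287 mW)(229 s) = 65.72 J.
Photons incident: 65.72 / 4.300×10⁻¹⁹ = 1.528×10²⁰, i.e. 1.528×10²⁰/6.022×10²³ = 2.537×10⁻⁴ mol.
Φ = 1.738×10⁻⁴ mol / 2.537×10⁻⁴ mol photons = 0.685.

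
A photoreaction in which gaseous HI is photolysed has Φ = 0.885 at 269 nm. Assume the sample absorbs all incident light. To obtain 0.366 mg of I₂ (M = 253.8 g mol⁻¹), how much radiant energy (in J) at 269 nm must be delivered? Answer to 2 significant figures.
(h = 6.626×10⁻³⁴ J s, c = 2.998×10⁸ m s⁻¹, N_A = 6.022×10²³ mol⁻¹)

Product: 0.366 mg / 253.8 g mol⁻¹ = 1.442×10⁻⁶ mol.
Photons that must be absorbed: 1.442×10⁻⁶ / 0.885 = 1.629×10⁻⁶ mol.
Photon energy: hc/λ = 7.385×10⁻¹⁹ J; per mole, 4.447×10⁵ J mol⁻¹.
Energy required: 1.629×10⁻⁶ × 4.447×10⁵ = 0.72 J.

0.72 J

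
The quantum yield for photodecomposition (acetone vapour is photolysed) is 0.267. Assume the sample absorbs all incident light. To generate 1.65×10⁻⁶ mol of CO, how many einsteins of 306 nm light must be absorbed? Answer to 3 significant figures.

6.18×10⁻⁶ einstein

Photons that must be absorbed: 1.65×10⁻⁶ / 0.267 = 6.180×10⁻⁶ mol.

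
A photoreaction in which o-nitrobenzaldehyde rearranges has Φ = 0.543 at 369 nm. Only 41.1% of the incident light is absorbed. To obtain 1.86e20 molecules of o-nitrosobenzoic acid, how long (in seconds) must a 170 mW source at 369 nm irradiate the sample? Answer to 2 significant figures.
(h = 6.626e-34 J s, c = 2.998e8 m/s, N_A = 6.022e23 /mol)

Product: 1.86e20 / 6.022e23 = 3.089e-4 mol.
Photons that must be absorbed: 3.089e-4 / 0.543 = 5.689e-4 mol.
Incident photons needed: 5.689e-4 / 0.411 = 0.001384 mol.
Photon energy: hc/λ = 5.383e-19 J; per mole, 3.242e5 J mol⁻¹.
Energy required: 0.001384 × 3.242e5 = 448.7 J.
Time: 448.7 J / 0.17 W = 2600 s.

t ≈ 2600 s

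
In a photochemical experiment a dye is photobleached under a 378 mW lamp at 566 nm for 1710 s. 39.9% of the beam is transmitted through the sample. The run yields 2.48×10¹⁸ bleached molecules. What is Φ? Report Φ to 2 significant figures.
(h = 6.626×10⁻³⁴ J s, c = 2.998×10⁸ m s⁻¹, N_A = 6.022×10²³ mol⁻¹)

Φ = 0.0022

Product: 2.48×10¹⁸ / 6.022×10²³ = 4.118×10⁻⁶ mol.
Photon energy at 566 nm: hc/λ = (6.626×10⁻³⁴)(2.998×10⁸)/(566×10⁻⁹) = 3.510×10⁻¹⁹ J.
Energy delivered: (378 mW)(1710 s) = 646.4 J.
Photons incident: 646.4 / 3.510×10⁻¹⁹ = 1.842×10²¹, i.e. 1.842×10²¹/6.022×10²³ = 0.003059 mol.
Fraction absorbed: 1 − 39.9/100 = 0.6010.
Photons absorbed: 0.6010 × 0.003059 = 0.001838 mol.
Φ = 4.118×10⁻⁶ mol / 0.001838 mol photons = 0.0022.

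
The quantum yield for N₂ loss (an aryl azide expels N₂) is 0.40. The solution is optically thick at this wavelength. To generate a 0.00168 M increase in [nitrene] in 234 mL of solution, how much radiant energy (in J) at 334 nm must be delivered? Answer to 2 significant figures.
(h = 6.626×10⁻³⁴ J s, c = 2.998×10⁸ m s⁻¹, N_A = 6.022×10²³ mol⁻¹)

350 J

Product: (0.00168 M)(0.234 L) = 3.931×10⁻⁴ mol.
Photons that must be absorbed: 3.931×10⁻⁴ / 0.40 = 9.828×10⁻⁴ mol.
Photon energy: hc/λ = 5.948×10⁻¹⁹ J; per mole, 3.582×10⁵ J mol⁻¹.
Energy required: 9.828×10⁻⁴ × 3.582×10⁵ = 350 J.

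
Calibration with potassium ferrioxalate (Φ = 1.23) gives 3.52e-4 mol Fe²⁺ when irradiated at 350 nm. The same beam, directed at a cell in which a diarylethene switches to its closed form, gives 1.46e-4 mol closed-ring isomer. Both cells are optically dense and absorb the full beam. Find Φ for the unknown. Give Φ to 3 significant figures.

Photons absorbed by the actinometer: 3.52e-4 / 1.23 = 2.862e-4 mol.
Φ(unknown) = 1.46e-4 / 2.862e-4 = 0.510.

Φ = 0.510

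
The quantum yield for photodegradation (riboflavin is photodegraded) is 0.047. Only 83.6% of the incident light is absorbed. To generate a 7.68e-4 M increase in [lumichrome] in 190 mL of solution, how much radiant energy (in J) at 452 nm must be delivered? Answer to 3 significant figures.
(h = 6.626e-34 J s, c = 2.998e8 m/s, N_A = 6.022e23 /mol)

Product: (7.68e-4 M)(0.19 L) = 1.459e-4 mol.
Photons that must be absorbed: 1.459e-4 / 0.047 = 0.003104 mol.
Incident photons needed: 0.003104 / 0.836 = 0.003713 mol.
Photon energy: hc/λ = 4.395e-19 J; per mole, 2.647e5 J mol⁻¹.
Energy required: 0.003713 × 2.647e5 = 983 J.

983 J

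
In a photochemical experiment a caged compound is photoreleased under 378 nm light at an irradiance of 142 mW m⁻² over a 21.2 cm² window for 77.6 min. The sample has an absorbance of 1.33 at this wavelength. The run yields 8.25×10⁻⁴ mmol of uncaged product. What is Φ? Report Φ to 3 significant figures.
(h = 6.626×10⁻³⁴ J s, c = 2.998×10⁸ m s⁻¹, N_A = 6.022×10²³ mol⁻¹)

Product: 8.25×10⁻⁴ mmol = 8.25×10⁻⁷ mol.
Photon energy at 378 nm: hc/λ = (6.626×10⁻³⁴)(2.998×10⁸)/(378×10⁻⁹) = 5.255×10⁻¹⁹ J.
Energy delivered: (142 mW m⁻²)(21.2×10⁻⁴ m²)(4656 s) = 1.402 J.
Photons incident: 1.402 / 5.255×10⁻¹⁹ = 2.668×10¹⁸, i.e. 2.668×10¹⁸/6.022×10²³ = 4.430×10⁻⁶ mol.
Fraction absorbed: 1 − 10^(−1.33) = 0.9532.
Photons absorbed: 0.9532 × 4.430×10⁻⁶ = 4.223×10⁻⁶ mol.
Φ = 8.25×10⁻⁷ mol / 4.223×10⁻⁶ mol photons = 0.195.

Φ = 0.195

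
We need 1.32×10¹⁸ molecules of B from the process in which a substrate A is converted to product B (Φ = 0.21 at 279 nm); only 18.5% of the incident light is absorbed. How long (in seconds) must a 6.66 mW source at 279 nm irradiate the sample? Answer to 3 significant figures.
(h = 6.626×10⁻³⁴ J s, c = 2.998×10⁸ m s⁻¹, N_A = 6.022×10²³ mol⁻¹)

t ≈ 3630 s

Product: 1.32×10¹⁸ / 6.022×10²³ = 2.192×10⁻⁶ mol.
Photons that must be absorbed: 2.192×10⁻⁶ / 0.21 = 1.044×10⁻⁵ mol.
Incident photons needed: 1.044×10⁻⁵ / 0.185 = 5.643×10⁻⁵ mol.
Photon energy: hc/λ = 7.120×10⁻¹⁹ J; per mole, 4.288×10⁵ J mol⁻¹.
Energy required: 5.643×10⁻⁵ × 4.288×10⁵ = 24.20 J.
Time: 24.20 J / 0.00666 W = 3630 s.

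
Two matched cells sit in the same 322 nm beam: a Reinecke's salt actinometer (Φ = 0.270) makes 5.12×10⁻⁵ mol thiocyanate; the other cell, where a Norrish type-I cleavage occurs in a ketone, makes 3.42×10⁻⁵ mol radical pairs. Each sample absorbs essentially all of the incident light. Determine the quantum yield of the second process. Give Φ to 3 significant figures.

Φ = 0.180

Photons absorbed by the actinometer: 5.12×10⁻⁵ / 0.270 = 1.896×10⁻⁴ mol.
Φ(unknown) = 3.42×10⁻⁵ / 1.896×10⁻⁴ = 0.180.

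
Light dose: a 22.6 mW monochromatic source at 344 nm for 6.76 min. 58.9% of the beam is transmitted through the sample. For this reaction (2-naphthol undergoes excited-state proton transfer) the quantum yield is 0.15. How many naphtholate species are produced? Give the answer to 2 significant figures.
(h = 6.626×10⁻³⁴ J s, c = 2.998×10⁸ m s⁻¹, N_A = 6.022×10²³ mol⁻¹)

9.8×10¹⁷ species

Photon energy at 344 nm: hc/λ = (6.626×10⁻³⁴)(2.998×10⁸)/(344×10⁻⁹) = 5.775×10⁻¹⁹ J.
Energy delivered: (22.6 mW)(405.6 s) = 9.167 J.
Photons incident: 9.167 / 5.775×10⁻¹⁹ = 1.587×10¹⁹, i.e. 1.587×10¹⁹/6.022×10²³ = 2.635×10⁻⁵ mol.
Fraction absorbed: 1 − 58.9/100 = 0.4110.
Photons absorbed: 0.4110 × 2.635×10⁻⁵ = 1.083×10⁻⁵ mol.
Product: Φ × n_abs = 0.15 × 1.083×10⁻⁵ = 1.624×10⁻⁶ mol.
As a count: 1.624×10⁻⁶ × 6.022×10²³ = 9.8×10¹⁷.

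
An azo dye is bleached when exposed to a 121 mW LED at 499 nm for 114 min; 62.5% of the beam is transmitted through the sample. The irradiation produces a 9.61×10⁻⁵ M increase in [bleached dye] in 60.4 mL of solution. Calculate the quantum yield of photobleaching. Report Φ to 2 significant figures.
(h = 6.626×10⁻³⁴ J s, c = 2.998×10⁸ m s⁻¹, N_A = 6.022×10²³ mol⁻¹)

Product: (9.61×10⁻⁵ M)(0.0604 L) = 5.804×10⁻⁶ mol.
Photon energy at 499 nm: hc/λ = (6.626×10⁻³⁴)(2.998×10⁸)/(499×10⁻⁹) = 3.981×10⁻¹⁹ J.
Energy delivered: (121 mW)(6840 s) = 827.6 J.
Photons incident: 827.6 / 3.981×10⁻¹⁹ = 2.079×10²¹, i.e. 2.079×10²¹/6.022×10²³ = 0.003452 mol.
Fraction absorbed: 1 − 62.5/100 = 0.3750.
Photons absorbed: 0.3750 × 0.003452 = 0.001295 mol.
Φ = 5.804×10⁻⁶ mol / 0.001295 mol photons = 0.0045.

Φ = 0.0045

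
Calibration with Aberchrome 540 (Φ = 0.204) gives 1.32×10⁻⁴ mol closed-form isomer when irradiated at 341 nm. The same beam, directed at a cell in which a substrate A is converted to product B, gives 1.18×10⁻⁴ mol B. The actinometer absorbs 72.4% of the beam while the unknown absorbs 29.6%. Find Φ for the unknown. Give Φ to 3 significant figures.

Photons absorbed by the actinometer: 1.32×10⁻⁴ / 0.204 = 6.471×10⁻⁴ mol.
Incident flux: 6.471×10⁻⁴ / 0.724 = 8.938×10⁻⁴ einstein.
Absorbed by unknown: 0.296 × 8.938×10⁻⁴ = 2.646×10⁻⁴ mol.
Φ(unknown) = 1.18×10⁻⁴ / 2.646×10⁻⁴ = 0.446.

Φ = 0.446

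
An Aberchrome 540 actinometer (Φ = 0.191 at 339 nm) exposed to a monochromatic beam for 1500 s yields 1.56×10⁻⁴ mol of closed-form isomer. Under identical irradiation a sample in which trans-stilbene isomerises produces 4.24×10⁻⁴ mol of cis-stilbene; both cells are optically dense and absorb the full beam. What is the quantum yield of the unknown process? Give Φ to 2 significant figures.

Φ = 0.52

Photons absorbed by the actinometer: 1.56×10⁻⁴ / 0.191 = 8.168×10⁻⁴ mol.
Φ(unknown) = 4.24×10⁻⁴ / 8.168×10⁻⁴ = 0.52.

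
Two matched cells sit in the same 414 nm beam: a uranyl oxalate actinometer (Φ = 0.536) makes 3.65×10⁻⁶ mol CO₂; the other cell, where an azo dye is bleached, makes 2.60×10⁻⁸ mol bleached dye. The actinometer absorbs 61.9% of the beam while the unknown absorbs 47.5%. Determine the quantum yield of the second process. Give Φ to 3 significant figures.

Photons absorbed by the actinometer: 3.65×10⁻⁶ / 0.536 = 6.810×10⁻⁶ mol.
Incident flux: 6.810×10⁻⁶ / 0.619 = 1.100×10⁻⁵ einstein.
Absorbed by unknown: 0.475 × 1.100×10⁻⁵ = 5.225×10⁻⁶ mol.
Φ(unknown) = 2.60×10⁻⁸ / 5.225×10⁻⁶ = 0.00498.

Φ = 0.00498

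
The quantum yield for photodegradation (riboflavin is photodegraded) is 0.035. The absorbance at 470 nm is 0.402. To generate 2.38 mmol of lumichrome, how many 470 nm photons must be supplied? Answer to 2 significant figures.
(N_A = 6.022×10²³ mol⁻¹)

6.8×10²² photons

Product: 2.38 mmol = 0.00238 mol.
Photons that must be absorbed: 0.00238 / 0.035 = 0.06800 mol.
Fraction absorbed: 1 − 10^(−0.402) = 0.6037.
Incident photons needed: 0.06800 / 0.6037 = 0.1126 mol.
Photon count: 0.1126 × 6.022×10²³ = 6.8×10²².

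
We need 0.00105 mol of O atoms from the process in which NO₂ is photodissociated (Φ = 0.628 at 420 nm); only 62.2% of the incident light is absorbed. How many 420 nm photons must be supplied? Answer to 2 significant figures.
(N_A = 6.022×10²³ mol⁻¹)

1.6×10²¹ photons

Photons that must be absorbed: 0.00105 / 0.628 = 0.001672 mol.
Incident photons needed: 0.001672 / 0.622 = 0.002688 mol.
Photon count: 0.002688 × 6.022×10²³ = 1.6×10²¹.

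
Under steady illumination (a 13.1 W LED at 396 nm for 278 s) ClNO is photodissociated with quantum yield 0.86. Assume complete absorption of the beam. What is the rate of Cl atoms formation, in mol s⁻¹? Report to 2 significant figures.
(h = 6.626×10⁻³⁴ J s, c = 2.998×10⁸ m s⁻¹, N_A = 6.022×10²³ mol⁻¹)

3.7×10⁻⁵ mol s⁻¹

Photon energy at 396 nm: hc/λ = (6.626×10⁻³⁴)(2.998×10⁸)/(396×10⁻⁹) = 5.016×10⁻¹⁹ J.
Energy delivered: (13.1 W)(278 s) = 3642 J.
Photons incident: 3642 / 5.016×10⁻¹⁹ = 7.261×10²¹, i.e. 7.261×10²¹/6.022×10²³ = 0.01206 mol.
Product formed: 0.86 × 0.01206 = 0.01037 mol.
Rate: 0.01037 / 278 s = 3.7×10⁻⁵ mol s⁻¹.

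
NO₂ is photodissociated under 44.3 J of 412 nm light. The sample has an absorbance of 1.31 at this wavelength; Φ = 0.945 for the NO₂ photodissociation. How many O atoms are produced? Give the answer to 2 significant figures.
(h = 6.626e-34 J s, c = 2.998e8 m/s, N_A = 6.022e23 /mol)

Photon energy at 412 nm: hc/λ = (6.626e-34)(2.998e8)/(412e-9) = 4.822e-19 J.
Photons incident: 44.3 / 4.822e-19 = 9.187e19, i.e. 9.187e19/6.022e23 = 1.526e-4 mol.
Fraction absorbed: 1 − 10^(−1.31) = 0.9510.
Photons absorbed: 0.9510 × 1.526e-4 = 1.451e-4 mol.
Product: Φ × n_abs = 0.945 × 1.451e-4 = 1.371e-4 mol.
As a count: 1.371e-4 × 6.022e23 = 8.3e19.

8.3e19 atoms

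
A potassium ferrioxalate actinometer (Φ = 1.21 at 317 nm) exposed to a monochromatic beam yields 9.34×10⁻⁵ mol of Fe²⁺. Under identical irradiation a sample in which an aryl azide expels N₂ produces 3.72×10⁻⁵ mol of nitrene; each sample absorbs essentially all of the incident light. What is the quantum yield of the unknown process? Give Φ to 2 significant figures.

Photons absorbed by the actinometer: 9.34×10⁻⁵ / 1.21 = 7.719×10⁻⁵ mol.
Φ(unknown) = 3.72×10⁻⁵ / 7.719×10⁻⁵ = 0.48.

Φ = 0.48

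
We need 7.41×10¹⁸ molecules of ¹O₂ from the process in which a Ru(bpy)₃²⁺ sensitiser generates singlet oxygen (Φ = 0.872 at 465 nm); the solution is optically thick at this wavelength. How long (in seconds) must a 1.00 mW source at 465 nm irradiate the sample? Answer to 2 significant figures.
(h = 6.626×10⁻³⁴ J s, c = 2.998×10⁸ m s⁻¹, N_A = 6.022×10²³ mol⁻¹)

Product: 7.41×10¹⁸ / 6.022×10²³ = 1.230×10⁻⁵ mol.
Photons that must be absorbed: 1.230×10⁻⁵ / 0.872 = 1.411×10⁻⁵ mol.
Photon energy: hc/λ = 4.272×10⁻¹⁹ J; per mole, 2.573×10⁵ J mol⁻¹.
Energy required: 1.411×10⁻⁵ × 2.573×10⁵ = 3.631 J.
Time: 3.631 J / 0.001 W = 3600 s.

t ≈ 3600 s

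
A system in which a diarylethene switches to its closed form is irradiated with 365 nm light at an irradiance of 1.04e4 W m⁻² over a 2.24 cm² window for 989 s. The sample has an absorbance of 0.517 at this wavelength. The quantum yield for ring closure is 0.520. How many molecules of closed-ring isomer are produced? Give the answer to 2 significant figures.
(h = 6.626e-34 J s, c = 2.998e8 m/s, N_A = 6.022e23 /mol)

Photon energy at 365 nm: hc/λ = (6.626e-34)(2.998e8)/(365e-9) = 5.442e-19 J.
Energy delivered: (1.04e4 W m⁻²)(2.24e-4 m²)(989 s) = 2304 J.
Photons incident: 2304 / 5.442e-19 = 4.234e21, i.e. 4.234e21/6.022e23 = 0.007031 mol.
Fraction absorbed: 1 − 10^(−0.517) = 0.6959.
Photons absorbed: 0.6959 × 0.007031 = 0.004893 mol.
Product: Φ × n_abs = 0.520 × 0.004893 = 0.002544 mol.
As a count: 0.002544 × 6.022e23 = 1.5e21.

1.5e21 molecules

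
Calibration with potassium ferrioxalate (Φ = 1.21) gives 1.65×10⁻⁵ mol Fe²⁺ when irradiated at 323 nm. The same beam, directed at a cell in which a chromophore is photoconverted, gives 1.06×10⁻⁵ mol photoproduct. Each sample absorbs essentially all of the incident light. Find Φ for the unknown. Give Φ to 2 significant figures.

Φ = 0.78

Photons absorbed by the actinometer: 1.65×10⁻⁵ / 1.21 = 1.364×10⁻⁵ mol.
Φ(unknown) = 1.06×10⁻⁵ / 1.364×10⁻⁵ = 0.78.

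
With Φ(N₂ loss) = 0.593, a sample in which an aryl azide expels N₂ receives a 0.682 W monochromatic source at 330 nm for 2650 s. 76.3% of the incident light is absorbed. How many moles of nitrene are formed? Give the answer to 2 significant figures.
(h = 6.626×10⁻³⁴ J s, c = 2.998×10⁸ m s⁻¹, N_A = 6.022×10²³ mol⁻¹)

Photon energy at 330 nm: hc/λ = (6.626×10⁻³⁴)(2.998×10⁸)/(330×10⁻⁹) = 6.020×10⁻¹⁹ J.
Energy delivered: (0.682 W)(2650 s) = 1807 J.
Photons incident: 1807 / 6.020×10⁻¹⁹ = 3.002×10²¹, i.e. 3.002×10²¹/6.022×10²³ = 0.004985 mol.
Photons absorbed: 0.763 × 0.004985 = 0.003804 mol.
Product: Φ × n_abs = 0.593 × 0.003804 = 0.002256 mol.

0.0023 mol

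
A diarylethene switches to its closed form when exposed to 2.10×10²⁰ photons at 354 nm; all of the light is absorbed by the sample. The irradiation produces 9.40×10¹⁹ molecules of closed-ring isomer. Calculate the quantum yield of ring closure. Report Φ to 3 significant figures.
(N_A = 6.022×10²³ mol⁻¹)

Product: 9.40×10¹⁹ / 6.022×10²³ = 1.561×10⁻⁴ mol.
Moles of photons: 2.10×10²⁰ / 6.022×10²³ = 3.487×10⁻⁴ mol.
Φ = 1.561×10⁻⁴ mol / 3.487×10⁻⁴ mol photons = 0.448.

Φ = 0.448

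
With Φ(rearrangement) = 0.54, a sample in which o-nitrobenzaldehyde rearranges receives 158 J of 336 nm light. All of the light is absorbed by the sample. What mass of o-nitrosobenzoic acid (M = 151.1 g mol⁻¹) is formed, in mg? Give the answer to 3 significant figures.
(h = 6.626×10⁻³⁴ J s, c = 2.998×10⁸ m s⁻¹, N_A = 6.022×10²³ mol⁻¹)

36.2 mg

Photon energy at 336 nm: hc/λ = (6.626×10⁻³⁴)(2.998×10⁸)/(336×10⁻⁹) = 5.912×10⁻¹⁹ J.
Photons incident: 158 / 5.912×10⁻¹⁹ = 2.673×10²⁰, i.e. 2.673×10²⁰/6.022×10²³ = 4.439×10⁻⁴ mol.
Product: Φ × n_abs = 0.54 × 4.439×10⁻⁴ = 2.397×10⁻⁴ mol.
Mass: 2.397×10⁻⁴ × 151.1 = 0.03622 g = 36.2 mg.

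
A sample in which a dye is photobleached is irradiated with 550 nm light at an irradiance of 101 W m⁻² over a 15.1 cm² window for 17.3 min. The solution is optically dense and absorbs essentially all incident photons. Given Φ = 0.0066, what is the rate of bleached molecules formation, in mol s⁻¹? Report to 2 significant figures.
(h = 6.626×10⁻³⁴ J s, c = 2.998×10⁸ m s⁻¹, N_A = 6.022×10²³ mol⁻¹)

Photon energy at 550 nm: hc/λ = (6.626×10⁻³⁴)(2.998×10⁸)/(550×10⁻⁹) = 3.612×10⁻¹⁹ J.
Energy delivered: (101 W m⁻²)(15.1×10⁻⁴ m²)(1038 s) = 158.3 J.
Photons incident: 158.3 / 3.612×10⁻¹⁹ = 4.383×10²⁰, i.e. 4.383×10²⁰/6.022×10²³ = 7.278×10⁻⁴ mol.
Product formed: 0.0066 × 7.278×10⁻⁴ = 4.803×10⁻⁶ mol.
Rate: 4.803×10⁻⁶ / 1038 s = 4.6×10⁻⁹ mol s⁻¹.

4.6×10⁻⁹ mol s⁻¹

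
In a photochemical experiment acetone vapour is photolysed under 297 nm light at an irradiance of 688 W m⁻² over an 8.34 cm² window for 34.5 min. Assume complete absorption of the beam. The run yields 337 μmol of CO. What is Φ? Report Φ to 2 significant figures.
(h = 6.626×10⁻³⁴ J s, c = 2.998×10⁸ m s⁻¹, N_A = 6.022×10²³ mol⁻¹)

Φ = 0.11

Product: 337 μmol = 3.37×10⁻⁴ mol.
Photon energy at 297 nm: hc/λ = (6.626×10⁻³⁴)(2.998×10⁸)/(297×10⁻⁹) = 6.688×10⁻¹⁹ J.
Energy delivered: (688 W m⁻²)(8.34×10⁻⁴ m²)(2070 s) = 1188 J.
Photons incident: 1188 / 6.688×10⁻¹⁹ = 1.776×10²¹, i.e. 1.776×10²¹/6.022×10²³ = 0.002949 mol.
Φ = 3.37×10⁻⁴ mol / 0.002949 mol photons = 0.11.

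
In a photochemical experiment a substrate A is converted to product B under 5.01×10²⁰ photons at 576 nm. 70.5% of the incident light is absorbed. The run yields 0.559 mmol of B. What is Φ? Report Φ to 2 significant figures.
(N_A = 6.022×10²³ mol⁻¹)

Product: 0.559 mmol = 5.59×10⁻⁴ mol.
Moles of photons: 5.01×10²⁰ / 6.022×10²³ = 8.319×10⁻⁴ mol.
Photons absorbed: 0.705 × 8.319×10⁻⁴ = 5.865×10⁻⁴ mol.
Φ = 5.59×10⁻⁴ mol / 5.865×10⁻⁴ mol photons = 0.95.

Φ = 0.95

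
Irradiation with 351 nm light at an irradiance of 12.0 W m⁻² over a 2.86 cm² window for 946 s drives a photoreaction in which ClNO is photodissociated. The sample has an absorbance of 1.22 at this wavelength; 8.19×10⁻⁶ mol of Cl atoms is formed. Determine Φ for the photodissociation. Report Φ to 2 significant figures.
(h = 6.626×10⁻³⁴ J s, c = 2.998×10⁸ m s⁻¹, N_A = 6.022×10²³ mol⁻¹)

Φ = 0.91

Photon energy at 351 nm: hc/λ = (6.626×10⁻³⁴)(2.998×10⁸)/(351×10⁻⁹) = 5.659×10⁻¹⁹ J.
Energy delivered: (12.0 W m⁻²)(2.86×10⁻⁴ m²)(946 s) = 3.247 J.
Photons incident: 3.247 / 5.659×10⁻¹⁹ = 5.738×10¹⁸, i.e. 5.738×10¹⁸/6.022×10²³ = 9.528×10⁻⁶ mol.
Fraction absorbed: 1 − 10^(−1.22) = 0.9397.
Photons absorbed: 0.9397 × 9.528×10⁻⁶ = 8.953×10⁻⁶ mol.
Φ = 8.19×10⁻⁶ mol / 8.953×10⁻⁶ mol photons = 0.91.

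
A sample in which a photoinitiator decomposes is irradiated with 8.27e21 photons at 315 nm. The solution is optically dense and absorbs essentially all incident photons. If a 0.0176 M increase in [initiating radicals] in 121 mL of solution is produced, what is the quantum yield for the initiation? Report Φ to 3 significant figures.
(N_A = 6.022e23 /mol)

Φ = 0.155

Product: (0.0176 M)(0.121 L) = 0.002130 mol.
Moles of photons: 8.27e21 / 6.022e23 = 0.01373 mol.
Φ = 0.002130 mol / 0.01373 mol photons = 0.155.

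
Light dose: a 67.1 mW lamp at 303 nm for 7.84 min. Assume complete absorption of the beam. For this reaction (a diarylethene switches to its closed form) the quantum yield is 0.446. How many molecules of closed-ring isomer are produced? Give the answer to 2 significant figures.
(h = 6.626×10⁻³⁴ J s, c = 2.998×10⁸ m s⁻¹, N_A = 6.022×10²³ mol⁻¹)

2.1×10¹⁹ molecules

Photon energy at 303 nm: hc/λ = (6.626×10⁻³⁴)(2.998×10⁸)/(303×10⁻⁹) = 6.556×10⁻¹⁹ J.
Energy delivered: (67.1 mW)(470.4 s) = 31.56 J.
Photons incident: 31.56 / 6.556×10⁻¹⁹ = 4.814×10¹⁹, i.e. 4.814×10¹⁹/6.022×10²³ = 7.994×10⁻⁵ mol.
Product: Φ × n_abs = 0.446 × 7.994×10⁻⁵ = 3.565×10⁻⁵ mol.
As a count: 3.565×10⁻⁵ × 6.022×10²³ = 2.1×10¹⁹.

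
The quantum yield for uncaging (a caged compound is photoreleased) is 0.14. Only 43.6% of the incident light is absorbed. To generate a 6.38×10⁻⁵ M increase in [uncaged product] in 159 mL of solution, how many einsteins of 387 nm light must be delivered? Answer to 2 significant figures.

1.7×10⁻⁴ einstein

Product: (6.38×10⁻⁵ M)(0.159 L) = 1.014×10⁻⁵ mol.
Photons that must be absorbed: 1.014×10⁻⁵ / 0.14 = 7.243×10⁻⁵ mol.
Incident photons needed: 7.243×10⁻⁵ / 0.436 = 1.661×10⁻⁴ mol.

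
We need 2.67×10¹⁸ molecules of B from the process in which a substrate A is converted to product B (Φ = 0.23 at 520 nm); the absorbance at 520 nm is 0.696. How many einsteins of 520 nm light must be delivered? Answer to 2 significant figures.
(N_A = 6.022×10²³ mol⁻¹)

2.4×10⁻⁵ einstein

Product: 2.67×10¹⁸ / 6.022×10²³ = 4.434×10⁻⁶ mol.
Photons that must be absorbed: 4.434×10⁻⁶ / 0.23 = 1.928×10⁻⁵ mol.
Fraction absorbed: 1 − 10^(−0.696) = 0.7986.
Incident photons needed: 1.928×10⁻⁵ / 0.7986 = 2.414×10⁻⁵ mol.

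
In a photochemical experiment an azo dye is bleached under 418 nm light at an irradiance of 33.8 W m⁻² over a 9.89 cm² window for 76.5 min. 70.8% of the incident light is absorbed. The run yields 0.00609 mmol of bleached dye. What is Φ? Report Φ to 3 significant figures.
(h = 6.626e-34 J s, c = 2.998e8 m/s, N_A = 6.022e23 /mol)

Product: 0.00609 mmol = 6.09e-6 mol.
Photon energy at 418 nm: hc/λ = (6.626e-34)(2.998e8)/(418e-9) = 4.752e-19 J.
Energy delivered: (33.8 W m⁻²)(9.89e-4 m²)(4590 s) = 153.4 J.
Photons incident: 153.4 / 4.752e-19 = 3.228e20, i.e. 3.228e20/6.022e23 = 5.360e-4 mol.
Photons absorbed: 0.708 × 5.360e-4 = 3.795e-4 mol.
Φ = 6.09e-6 mol / 3.795e-4 mol photons = 0.0160.

Φ = 0.0160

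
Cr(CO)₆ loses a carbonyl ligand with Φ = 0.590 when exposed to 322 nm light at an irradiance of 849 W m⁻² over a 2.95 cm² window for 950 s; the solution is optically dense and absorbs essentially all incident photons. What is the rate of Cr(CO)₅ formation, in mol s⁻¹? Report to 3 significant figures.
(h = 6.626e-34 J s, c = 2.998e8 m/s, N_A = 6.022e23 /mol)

3.98e-7 mol s⁻¹

Photon energy at 322 nm: hc/λ = (6.626e-34)(2.998e8)/(322e-9) = 6.169e-19 J.
Energy delivered: (849 W m⁻²)(2.95e-4 m²)(950 s) = 237.9 J.
Photons incident: 237.9 / 6.169e-19 = 3.856e20, i.e. 3.856e20/6.022e23 = 6.403e-4 mol.
Product formed: 0.590 × 6.403e-4 = 3.778e-4 mol.
Rate: 3.778e-4 / 950 s = 3.98e-7 mol s⁻¹.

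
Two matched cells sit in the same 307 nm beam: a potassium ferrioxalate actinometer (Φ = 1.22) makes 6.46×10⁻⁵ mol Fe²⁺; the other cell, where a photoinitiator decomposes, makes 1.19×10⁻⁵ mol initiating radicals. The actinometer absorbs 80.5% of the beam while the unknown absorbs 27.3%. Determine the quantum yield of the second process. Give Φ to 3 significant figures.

Photons absorbed by the actinometer: 6.46×10⁻⁵ / 1.22 = 5.295×10⁻⁵ mol.
Incident flux: 5.295×10⁻⁵ / 0.805 = 6.578×10⁻⁵ einstein.
Absorbed by unknown: 0.273 × 6.578×10⁻⁵ = 1.796×10⁻⁵ mol.
Φ(unknown) = 1.19×10⁻⁵ / 1.796×10⁻⁵ = 0.663.

Φ = 0.663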